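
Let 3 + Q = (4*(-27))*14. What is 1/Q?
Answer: -1/1515 ≈ -0.00066007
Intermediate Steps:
Q = -1515 (Q = -3 + (4*(-27))*14 = -3 - 108*14 = -3 - 1512 = -1515)
1/Q = 1/(-1515) = -1/1515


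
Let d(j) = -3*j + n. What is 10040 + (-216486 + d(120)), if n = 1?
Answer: -206805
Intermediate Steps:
d(j) = 1 - 3*j (d(j) = -3*j + 1 = 1 - 3*j)
10040 + (-216486 + d(120)) = 10040 + (-216486 + (1 - 3*120)) = 10040 + (-216486 + (1 - 360)) = 10040 + (-216486 - 359) = 10040 - 216845 = -206805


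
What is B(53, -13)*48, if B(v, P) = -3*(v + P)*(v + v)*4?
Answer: -2442240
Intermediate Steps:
B(v, P) = -24*v*(P + v) (B(v, P) = -3*(P + v)*2*v*4 = -6*v*(P + v)*4 = -24*v*(P + v))
B(53, -13)*48 = -24*53*(-13 + 53)*48 = -24*53*40*48 = -50880*48 = -2442240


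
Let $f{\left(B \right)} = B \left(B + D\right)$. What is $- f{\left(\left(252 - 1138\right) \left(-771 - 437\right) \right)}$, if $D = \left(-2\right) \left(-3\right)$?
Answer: $-1145522824672$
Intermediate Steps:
$D = 6$
$f{\left(B \right)} = B \left(6 + B\right)$ ($f{\left(B \right)} = B \left(B + 6\right) = B \left(6 + B\right)$)
$- f{\left(\left(252 - 1138\right) \left(-771 - 437\right) \right)} = - \left(252 - 1138\right) \left(-771 - 437\right) \left(6 + \left(252 - 1138\right) \left(-771 - 437\right)\right) = - \left(-886\right) \left(-1208\right) \left(6 - -1070288\right) = - 1070288 \left(6 + 1070288\right) = - 1070288 \cdot 1070294 = \left(-1\right) 1145522824672 = -1145522824672$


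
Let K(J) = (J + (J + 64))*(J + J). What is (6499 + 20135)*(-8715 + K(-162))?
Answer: 2011532850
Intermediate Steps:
K(J) = 2*J*(64 + 2*J) (K(J) = (J + (64 + J))*(2*J) = (64 + 2*J)*(2*J) = 2*J*(64 + 2*J))
(6499 + 20135)*(-8715 + K(-162)) = (6499 + 20135)*(-8715 + 4*(-162)*(32 - 162)) = 26634*(-8715 + 4*(-162)*(-130)) = 26634*(-8715 + 84240) = 26634*75525 = 2011532850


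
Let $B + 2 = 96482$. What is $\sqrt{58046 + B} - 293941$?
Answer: $-293941 + \sqrt{154526} \approx -2.9355 \cdot 10^{5}$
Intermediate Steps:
$B = 96480$ ($B = -2 + 96482 = 96480$)
$\sqrt{58046 + B} - 293941 = \sqrt{58046 + 96480} - 293941 = \sqrt{154526} - 293941 = -293941 + \sqrt{154526}$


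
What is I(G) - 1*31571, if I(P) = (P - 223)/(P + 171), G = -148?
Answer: -726504/23 ≈ -31587.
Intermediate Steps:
I(P) = (-223 + P)/(171 + P)
I(G) - 1*31571 = (-223 - 148)/(171 - 148) - 1*31571 = -371/23 - 31571 = -726504/23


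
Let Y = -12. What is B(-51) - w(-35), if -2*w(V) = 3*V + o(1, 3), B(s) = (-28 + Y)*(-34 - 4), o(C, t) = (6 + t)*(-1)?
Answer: 1463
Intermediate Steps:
o(C, t) = -6 - t
B(s) = 1520 (B(s) = (-28 - 12)*(-34 - 4) = -40*(-38) = 1520)
w(V) = 9/2 - 3*V/2 (w(V) = -(3*V + (-6 - 1*3))/2 = -(3*V + (-6 - 3))/2 = -(3*V - 9)/2 = -(-9 + 3*V)/2 = 9/2 - 3*V/2)
B(-51) - w(-35) = 1520 - (9/2 - 3/2*(-35)) = 1520 - (9/2 + 105/2) = 1520 - 1*57 = 1520 - 57 = 1463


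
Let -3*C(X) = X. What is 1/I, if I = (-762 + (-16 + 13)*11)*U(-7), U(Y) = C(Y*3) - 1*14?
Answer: 1/5565 ≈ 0.00017969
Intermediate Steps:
C(X) = -X/3
U(Y) = -14 - Y (U(Y) = -Y*3/3 - 1*14 = -Y - 14 = -14 - Y)
I = 5565 (I = (-762 + (-16 + 13)*11)*(-14 - 1*(-7)) = (-762 - 3*11)*(-14 + 7) = (-762 - 33)*(-7) = -795*(-7) = 5565)
1/I = 1/5565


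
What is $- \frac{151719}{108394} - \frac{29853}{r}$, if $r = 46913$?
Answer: $- \frac{10353479529}{5085087722} \approx -2.036$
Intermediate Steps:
$- \frac{151719}{108394} - \frac{29853}{r} = - \frac{151719}{108394} - \frac{29853}{46913} = - \frac{10353479529}{5085087722}$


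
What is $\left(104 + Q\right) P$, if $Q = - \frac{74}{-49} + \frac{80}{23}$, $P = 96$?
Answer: $\frac{11791680}{1127} \approx 10463.0$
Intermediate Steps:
$Q = \frac{5622}{1127}$ ($Q = \left(-74\right) \left(- \frac{1}{49}\right) + 80 \cdot \frac{1}{23} = \frac{74}{49} + \frac{80}{23} = \frac{5622}{1127} \approx 4.9885$)
$\left(104 + Q\right) P = \left(104 + \frac{5622}{1127}\right) 96 = \frac{122830}{1127} \cdot 96 = \frac{11791680}{1127}$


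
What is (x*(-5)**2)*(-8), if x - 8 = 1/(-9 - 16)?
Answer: -1592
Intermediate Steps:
x = 199/25 (x = 8 + 1/(-9 - 16) = 8 + 1/(-25) = 8 - 1/25 = 199/25 ≈ 7.9600)
(x*(-5)**2)*(-8) = ((199/25)*(-5)**2)*(-8) = ((199/25)*25)*(-8) = 199*(-8) = -1592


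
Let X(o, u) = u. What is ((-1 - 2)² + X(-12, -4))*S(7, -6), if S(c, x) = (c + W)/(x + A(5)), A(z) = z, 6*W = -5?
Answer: -185/6 ≈ -30.833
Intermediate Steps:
W = -⅚ (W = (⅙)*(-5) = -⅚ ≈ -0.83333)
S(c, x) = (-⅚ + c)/(5 + x) (S(c, x) = (c - ⅚)/(x + 5) = (-⅚ + c)/(5 + x))
((-1 - 2)² + X(-12, -4))*S(7, -6) = ((-1 - 2)² - 4)*((-⅚ + 7)/(5 - 6)) = ((-3)² - 4)*((37/6)/(-1)) = (9 - 4)*(-1*37/6) = 5*(-37/6) = -185/6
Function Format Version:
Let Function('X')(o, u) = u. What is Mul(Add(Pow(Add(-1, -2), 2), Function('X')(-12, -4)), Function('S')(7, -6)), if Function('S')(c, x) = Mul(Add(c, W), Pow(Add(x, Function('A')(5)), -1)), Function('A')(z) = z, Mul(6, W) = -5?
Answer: Rational(-185, 6) ≈ -30.833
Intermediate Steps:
W = Rational(-5, 6) (W = Mul(Rational(1, 6), -5) = Rational(-5, 6) ≈ -0.83333)
Function('S')(c, x) = Mul(Pow(Add(5, x), -1), Add(Rational(-5, 6), c)) (Function('S')(c, x) = Mul(Add(c, Rational(-5, 6)), Pow(Add(x, 5), -1)) = Mul(Add(Rational(-5, 6), c), Pow(Add(5, x), -1)) = Mul(Pow(Add(5, x), -1), Add(Rational(-5, 6), c)))
Mul(Add(Pow(Add(-1, -2), 2), Function('X')(-12, -4)), Function('S')(7, -6)) = Mul(Add(Pow(Add(-1, -2), 2), -4), Mul(Pow(Add(5, -6), -1), Add(Rational(-5, 6), 7))) = Mul(Add(Pow(-3, 2), -4), Mul(Pow(-1, -1), Rational(37, 6))) = Mul(Add(9, -4), Mul(-1, Rational(37, 6))) = Mul(5, Rational(-37, 6)) = Rational(-185, 6)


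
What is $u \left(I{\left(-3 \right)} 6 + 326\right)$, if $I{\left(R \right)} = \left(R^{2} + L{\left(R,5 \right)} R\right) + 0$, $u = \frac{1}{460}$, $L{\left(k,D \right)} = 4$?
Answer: $\frac{77}{115} \approx 0.66957$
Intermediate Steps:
$u = \frac{1}{460} \approx 0.0021739$
$I{\left(R \right)} = R^{2} + 4 R$ ($I{\left(R \right)} = \left(R^{2} + 4 R\right) + 0 = R^{2} + 4 R$)
$u \left(I{\left(-3 \right)} 6 + 326\right) = \frac{- 3 \left(4 - 3\right) 6 + 326}{460} = \frac{\left(-3\right) 1 \cdot 6 + 326}{460} = \frac{\left(-3\right) 6 + 326}{460} = \frac{-18 + 326}{460} = \frac{1}{460} \cdot 308 = \frac{77}{115}$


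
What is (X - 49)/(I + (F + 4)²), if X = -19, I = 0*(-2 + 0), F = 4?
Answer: -17/16 ≈ -1.0625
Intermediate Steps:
I = 0 (I = 0*(-2) = 0)
(X - 49)/(I + (F + 4)²) = (-19 - 49)/(0 + (4 + 4)²) = -68/(0 + 8²) = -68/(0 + 64) = -68/64 = (1/64)*(-68) = -17/16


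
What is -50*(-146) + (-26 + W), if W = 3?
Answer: 7277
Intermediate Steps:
-50*(-146) + (-26 + W) = -50*(-146) + (-26 + 3) = 7300 - 23 = 7277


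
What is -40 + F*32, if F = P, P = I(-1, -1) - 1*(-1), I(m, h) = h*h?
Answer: 24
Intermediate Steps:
I(m, h) = h²
P = 2 (P = (-1)² - 1*(-1) = 1 + 1 = 2)
F = 2
-40 + F*32 = -40 + 2*32 = -40 + 64 = 24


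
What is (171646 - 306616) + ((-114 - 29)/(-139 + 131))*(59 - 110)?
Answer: -1087053/8 ≈ -1.3588e+5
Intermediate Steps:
(171646 - 306616) + ((-114 - 29)/(-139 + 131))*(59 - 110) = -134970 - 143/(-8)*(-51) = -134970 - 143*(-1/8)*(-51) = -134970 + (143/8)*(-51) = -134970 - 7293/8 = -1087053/8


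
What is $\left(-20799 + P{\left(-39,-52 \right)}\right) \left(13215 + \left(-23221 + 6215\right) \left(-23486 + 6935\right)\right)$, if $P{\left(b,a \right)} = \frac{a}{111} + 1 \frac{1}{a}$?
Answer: $- \frac{11264307801822001}{1924} \approx -5.8546 \cdot 10^{12}$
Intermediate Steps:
$P{\left(b,a \right)} = \frac{1}{a} + \frac{a}{111}$ ($P{\left(b,a \right)} = a \frac{1}{111} + \frac{1}{a} = \frac{a}{111} + \frac{1}{a} = \frac{1}{a} + \frac{a}{111}$)
$\left(-20799 + P{\left(-39,-52 \right)}\right) \left(13215 + \left(-23221 + 6215\right) \left(-23486 + 6935\right)\right) = \left(-20799 + \left(\frac{1}{-52} + \frac{1}{111} \left(-52\right)\right)\right) \left(13215 + \left(-23221 + 6215\right) \left(-23486 + 6935\right)\right) = \left(-20799 - \frac{2815}{5772}\right) \left(13215 - -281466306\right) = \left(-20799 - \frac{2815}{5772}\right) \left(13215 + 281466306\right) = \left(- \frac{120054643}{5772}\right) 281479521 = - \frac{11264307801822001}{1924}$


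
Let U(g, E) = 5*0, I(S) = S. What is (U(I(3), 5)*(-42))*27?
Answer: 0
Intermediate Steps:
U(g, E) = 0
(U(I(3), 5)*(-42))*27 = (0*(-42))*27 = 0*27 = 0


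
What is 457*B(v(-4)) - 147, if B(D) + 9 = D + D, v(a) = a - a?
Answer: -4260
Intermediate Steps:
v(a) = 0
B(D) = -9 + 2*D (B(D) = -9 + (D + D) = -9 + 2*D)
457*B(v(-4)) - 147 = 457*(-9 + 2*0) - 147 = 457*(-9 + 0) - 147 = 457*(-9) - 147 = -4113 - 147 = -4260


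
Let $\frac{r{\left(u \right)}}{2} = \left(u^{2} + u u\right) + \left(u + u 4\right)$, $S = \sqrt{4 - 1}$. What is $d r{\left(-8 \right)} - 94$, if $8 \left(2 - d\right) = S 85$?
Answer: $258 - 1870 \sqrt{3} \approx -2980.9$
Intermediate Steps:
$S = \sqrt{3} \approx 1.732$
$r{\left(u \right)} = 4 u^{2} + 10 u$ ($r{\left(u \right)} = 2 \left(\left(u^{2} + u u\right) + \left(u + u 4\right)\right) = 2 \left(\left(u^{2} + u^{2}\right) + \left(u + 4 u\right)\right) = 2 \left(2 u^{2} + 5 u\right) = 4 u^{2} + 10 u$)
$d = 2 - \frac{85 \sqrt{3}}{8}$ ($d = 2 - \frac{\sqrt{3} \cdot 85}{8} = 2 - \frac{85 \sqrt{3}}{8} \approx -16.403$)
$d r{\left(-8 \right)} - 94 = \left(2 - \frac{85 \sqrt{3}}{8}\right) 2 \left(-8\right) \left(5 + 2 \left(-8\right)\right) - 94 = \left(2 - \frac{85 \sqrt{3}}{8}\right) 2 \left(-8\right) \left(5 - 16\right) - 94 = \left(2 - \frac{85 \sqrt{3}}{8}\right) 2 \left(-8\right) \left(-11\right) - 94 = \left(2 - \frac{85 \sqrt{3}}{8}\right) 176 - 94 = \left(352 - 1870 \sqrt{3}\right) - 94 = 258 - 1870 \sqrt{3}$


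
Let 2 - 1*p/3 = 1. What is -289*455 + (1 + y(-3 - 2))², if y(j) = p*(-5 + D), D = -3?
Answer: -130966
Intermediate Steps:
p = 3 (p = 6 - 3*1 = 6 - 3 = 3)
y(j) = -24 (y(j) = 3*(-5 - 3) = 3*(-8) = -24)
-289*455 + (1 + y(-3 - 2))² = -289*455 + (1 - 24)² = -131495 + (-23)² = -131495 + 529 = -130966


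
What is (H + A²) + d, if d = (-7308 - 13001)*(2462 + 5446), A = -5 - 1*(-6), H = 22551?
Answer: -160581020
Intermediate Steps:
A = 1 (A = -5 + 6 = 1)
d = -160603572 (d = -20309*7908 = -160603572)
(H + A²) + d = (22551 + 1²) - 160603572 = (22551 + 1) - 160603572 = 22552 - 160603572 = -160581020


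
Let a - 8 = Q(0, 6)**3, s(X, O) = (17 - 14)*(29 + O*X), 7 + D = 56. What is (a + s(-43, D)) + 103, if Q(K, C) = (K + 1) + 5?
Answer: -5907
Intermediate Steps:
Q(K, C) = 6 + K (Q(K, C) = (1 + K) + 5 = 6 + K)
D = 49 (D = -7 + 56 = 49)
s(X, O) = 87 + 3*O*X (s(X, O) = 3*(29 + O*X) = 87 + 3*O*X)
a = 224 (a = 8 + (6 + 0)**3 = 8 + 6**3 = 8 + 216 = 224)
(a + s(-43, D)) + 103 = (224 + (87 + 3*49*(-43))) + 103 = (224 + (87 - 6321)) + 103 = (224 - 6234) + 103 = -6010 + 103 = -5907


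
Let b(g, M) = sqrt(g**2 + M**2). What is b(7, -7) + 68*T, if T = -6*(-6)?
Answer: 2448 + 7*sqrt(2) ≈ 2457.9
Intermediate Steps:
T = 36
b(g, M) = sqrt(M**2 + g**2)
b(7, -7) + 68*T = sqrt((-7)**2 + 7**2) + 68*36 = sqrt(49 + 49) + 2448 = sqrt(98) + 2448 = 7*sqrt(2) + 2448 = 2448 + 7*sqrt(2)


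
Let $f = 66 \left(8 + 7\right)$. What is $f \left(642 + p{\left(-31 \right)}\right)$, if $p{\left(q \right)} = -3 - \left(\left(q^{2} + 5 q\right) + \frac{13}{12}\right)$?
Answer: $- \frac{332805}{2} \approx -1.664 \cdot 10^{5}$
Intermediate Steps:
$f = 990$ ($f = 66 \cdot 15 = 990$)
$p{\left(q \right)} = - \frac{49}{12} - q^{2} - 5 q$ ($p{\left(q \right)} = -3 - \left(\left(q^{2} + 5 q\right) + 13 \cdot \frac{1}{12}\right) = -3 - \left(\left(q^{2} + 5 q\right) + \frac{13}{12}\right) = -3 - \left(\frac{13}{12} + q^{2} + 5 q\right) = - \frac{49}{12} - q^{2} - 5 q$)
$f \left(642 + p{\left(-31 \right)}\right) = 990 \left(642 - \frac{9721}{12}\right) = 990 \left(- \frac{2017}{12}\right) = - \frac{332805}{2}$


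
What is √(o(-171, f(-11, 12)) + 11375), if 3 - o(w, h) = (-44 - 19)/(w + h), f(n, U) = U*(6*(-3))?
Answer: √21037621/43 ≈ 106.67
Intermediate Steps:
f(n, U) = -18*U (f(n, U) = U*(-18) = -18*U)
o(w, h) = 3 + 63/(h + w) (o(w, h) = 3 - (-44 - 19)/(w + h) = 3 - (-63)/(h + w) = 3 + 63/(h + w))
√(o(-171, f(-11, 12)) + 11375) = √(3*(21 - 18*12 - 171)/(-18*12 - 171) + 11375) = √(3*(21 - 216 - 171)/(-216 - 171) + 11375) = √(3*(-366)/(-387) + 11375) = √(3*(-1/387)*(-366) + 11375) = √(122/43 + 11375) = √(489247/43) = √21037621/43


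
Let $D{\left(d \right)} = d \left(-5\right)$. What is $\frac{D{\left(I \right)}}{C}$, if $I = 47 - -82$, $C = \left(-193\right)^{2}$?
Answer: $- \frac{645}{37249} \approx -0.017316$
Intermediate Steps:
$C = 37249$
$I = 129$ ($I = 47 + 82 = 129$)
$D{\left(d \right)} = - 5 d$
$\frac{D{\left(I \right)}}{C} = \frac{\left(-5\right) 129}{37249} = \left(-645\right) \frac{1}{37249} = - \frac{645}{37249}$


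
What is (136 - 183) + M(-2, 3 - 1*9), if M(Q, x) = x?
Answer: -53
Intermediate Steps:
(136 - 183) + M(-2, 3 - 1*9) = (136 - 183) + (3 - 1*9) = -47 + (3 - 9) = -47 - 6 = -53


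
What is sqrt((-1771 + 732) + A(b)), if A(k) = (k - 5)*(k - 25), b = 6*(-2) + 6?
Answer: I*sqrt(698) ≈ 26.42*I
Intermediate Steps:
b = -6 (b = -12 + 6 = -6)
A(k) = (-25 + k)*(-5 + k) (A(k) = (-5 + k)*(-25 + k) = (-25 + k)*(-5 + k))
sqrt((-1771 + 732) + A(b)) = sqrt((-1771 + 732) + (125 + (-6)**2 - 30*(-6))) = sqrt(-1039 + (125 + 36 + 180)) = sqrt(-1039 + 341) = sqrt(-698) = I*sqrt(698)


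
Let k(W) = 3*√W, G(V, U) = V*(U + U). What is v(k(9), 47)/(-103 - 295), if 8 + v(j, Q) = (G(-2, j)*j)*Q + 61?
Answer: 15175/398 ≈ 38.128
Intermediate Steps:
G(V, U) = 2*U*V (G(V, U) = V*(2*U) = 2*U*V)
v(j, Q) = 53 - 4*Q*j² (v(j, Q) = -8 + (((2*j*(-2))*j)*Q + 61) = -8 + (((-4*j)*j)*Q + 61) = -8 + ((-4*j²)*Q + 61) = -8 + (-4*Q*j² + 61) = -8 + (61 - 4*Q*j²) = 53 - 4*Q*j²)
v(k(9), 47)/(-103 - 295) = (53 - 4*47*(3*√9)²)/(-103 - 295) = (53 - 4*47*(3*3)²)/(-398) = (53 - 4*47*9²)*(-1/398) = (53 - 4*47*81)*(-1/398) = (53 - 15228)*(-1/398) = -15175*(-1/398) = 15175/398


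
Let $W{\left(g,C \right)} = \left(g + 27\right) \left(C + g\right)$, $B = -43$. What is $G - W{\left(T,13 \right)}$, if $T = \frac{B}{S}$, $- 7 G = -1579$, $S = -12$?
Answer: $- \frac{283855}{1008} \approx -281.6$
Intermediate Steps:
$G = \frac{1579}{7}$ ($G = \left(- \frac{1}{7}\right) \left(-1579\right) = \frac{1579}{7} \approx 225.57$)
$T = \frac{43}{12}$ ($T = - \frac{43}{-12} = \left(-43\right) \left(- \frac{1}{12}\right) = \frac{43}{12} \approx 3.5833$)
$W{\left(g,C \right)} = \left(27 + g\right) \left(C + g\right)$
$G - W{\left(T,13 \right)} = \frac{1579}{7} - \left(\left(\frac{43}{12}\right)^{2} + 27 \cdot 13 + 27 \cdot \frac{43}{12} + 13 \cdot \frac{43}{12}\right) = \frac{1579}{7} - \left(\frac{1849}{144} + 351 + \frac{387}{4} + \frac{559}{12}\right) = \frac{1579}{7} - \frac{73033}{144} = - \frac{283855}{1008}$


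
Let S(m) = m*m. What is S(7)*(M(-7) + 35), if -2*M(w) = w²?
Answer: 1029/2 ≈ 514.50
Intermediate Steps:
S(m) = m²
M(w) = -w²/2
S(7)*(M(-7) + 35) = 7²*(-½*(-7)² + 35) = 49*(-½*49 + 35) = 49*(-49/2 + 35) = 49*(21/2) = 1029/2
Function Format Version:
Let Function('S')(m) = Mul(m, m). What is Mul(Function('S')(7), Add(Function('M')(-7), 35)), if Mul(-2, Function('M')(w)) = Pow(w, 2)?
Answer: Rational(1029, 2) ≈ 514.50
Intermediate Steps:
Function('S')(m) = Pow(m, 2)
Function('M')(w) = Mul(Rational(-1, 2), Pow(w, 2))
Mul(Function('S')(7), Add(Function('M')(-7), 35)) = Mul(Pow(7, 2), Add(Mul(Rational(-1, 2), Pow(-7, 2)), 35)) = Mul(49, Add(Mul(Rational(-1, 2), 49), 35)) = Mul(49, Add(Rational(-49, 2), 35)) = Mul(49, Rational(21, 2)) = Rational(1029, 2)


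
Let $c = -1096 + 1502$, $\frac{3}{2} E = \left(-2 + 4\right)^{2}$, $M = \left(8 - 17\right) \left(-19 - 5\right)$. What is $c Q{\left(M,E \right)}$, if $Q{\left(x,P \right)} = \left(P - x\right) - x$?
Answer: $- \frac{522928}{3} \approx -1.7431 \cdot 10^{5}$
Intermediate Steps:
$M = 216$ ($M = \left(-9\right) \left(-24\right) = 216$)
$E = \frac{8}{3}$ ($E = \frac{2 \left(-2 + 4\right)^{2}}{3} = \frac{2 \cdot 2^{2}}{3} = \frac{2}{3} \cdot 4 = \frac{8}{3} \approx 2.6667$)
$Q{\left(x,P \right)} = P - 2 x$
$c = 406$
$c Q{\left(M,E \right)} = 406 \left(\frac{8}{3} - 432\right) = 406 \left(- \frac{1288}{3}\right) = - \frac{522928}{3}$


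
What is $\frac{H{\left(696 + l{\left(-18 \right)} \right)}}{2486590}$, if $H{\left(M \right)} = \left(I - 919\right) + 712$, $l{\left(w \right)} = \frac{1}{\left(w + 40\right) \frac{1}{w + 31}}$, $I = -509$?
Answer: $- \frac{358}{1243295} \approx -0.00028794$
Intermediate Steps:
$l{\left(w \right)} = \frac{31 + w}{40 + w}$ ($l{\left(w \right)} = \frac{1}{\left(40 + w\right) \frac{1}{31 + w}} = \frac{1}{\frac{1}{31 + w} \left(40 + w\right)} = \frac{31 + w}{40 + w}$)
$H{\left(M \right)} = -716$ ($H{\left(M \right)} = \left(-509 - 919\right) + 712 = -1428 + 712 = -716$)
$\frac{H{\left(696 + l{\left(-18 \right)} \right)}}{2486590} = - \frac{716}{2486590} = \left(-716\right) \frac{1}{2486590} = - \frac{358}{1243295}$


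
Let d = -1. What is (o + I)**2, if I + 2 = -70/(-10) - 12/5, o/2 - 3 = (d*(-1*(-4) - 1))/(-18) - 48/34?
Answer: 2427364/65025 ≈ 37.330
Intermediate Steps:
o = 179/51 (o = 6 + 2*(-(-1*(-4) - 1)/(-18) - 48/34) = 6 + 2*(-(4 - 1)*(-1/18) - 48*1/34) = 6 + 2*(-1*3*(-1/18) - 24/17) = 6 + 2*(-3*(-1/18) - 24/17) = 6 + 2*(1/6 - 24/17) = 6 + 2*(-127/102) = 6 - 127/51 = 179/51 ≈ 3.5098)
I = 13/5 (I = -2 + (-70/(-10) - 12/5) = -2 + (-70*(-1/10) - 12*1/5) = -2 + (7 - 12/5) = -2 + 23/5 = 13/5 ≈ 2.6000)
(o + I)**2 = (179/51 + 13/5)**2 = (1558/255)**2 = 2427364/65025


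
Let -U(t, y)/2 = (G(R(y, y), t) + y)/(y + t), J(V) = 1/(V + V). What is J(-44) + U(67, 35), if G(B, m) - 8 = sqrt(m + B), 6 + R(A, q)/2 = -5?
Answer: -3835/4488 - sqrt(5)/17 ≈ -0.98603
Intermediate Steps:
R(A, q) = -22 (R(A, q) = -12 + 2*(-5) = -12 - 10 = -22)
G(B, m) = 8 + sqrt(B + m) (G(B, m) = 8 + sqrt(m + B) = 8 + sqrt(B + m))
J(V) = 1/(2*V)
U(t, y) = -2*(8 + y + sqrt(-22 + t))/(t + y) (U(t, y) = -2*((8 + sqrt(-22 + t)) + y)/(y + t) = -2*(8 + y + sqrt(-22 + t))/(t + y))
J(-44) + U(67, 35) = (1/2)/(-44) + 2*(-8 - 1*35 - sqrt(-22 + 67))/(67 + 35) = (1/2)*(-1/44) + 2*(-8 - 35 - sqrt(45))/102 = -1/88 + 2*(1/102)*(-8 - 35 - 3*sqrt(5)) = -1/88 + 2*(1/102)*(-43 - 3*sqrt(5)) = -1/88 + (-43/51 - sqrt(5)/17) = -3835/4488 - sqrt(5)/17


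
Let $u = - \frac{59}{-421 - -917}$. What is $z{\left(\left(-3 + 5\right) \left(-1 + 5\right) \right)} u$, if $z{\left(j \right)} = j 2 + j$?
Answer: $- \frac{177}{62} \approx -2.8548$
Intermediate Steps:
$z{\left(j \right)} = 3 j$ ($z{\left(j \right)} = 2 j + j = 3 j$)
$u = - \frac{59}{496}$ ($u = - \frac{59}{-421 + 917} = - \frac{59}{496} \approx -0.11895$)
$z{\left(\left(-3 + 5\right) \left(-1 + 5\right) \right)} u = 3 \left(-3 + 5\right) \left(-1 + 5\right) \left(- \frac{59}{496}\right) = 3 \cdot 2 \cdot 4 \left(- \frac{59}{496}\right) = 3 \cdot 8 \left(- \frac{59}{496}\right) = 24 \left(- \frac{59}{496}\right) = - \frac{177}{62}$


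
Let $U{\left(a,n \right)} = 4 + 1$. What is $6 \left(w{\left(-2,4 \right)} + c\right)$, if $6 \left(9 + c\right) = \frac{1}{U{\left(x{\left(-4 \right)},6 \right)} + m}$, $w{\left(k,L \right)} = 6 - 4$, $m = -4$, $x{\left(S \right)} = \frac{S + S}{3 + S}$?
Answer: $-41$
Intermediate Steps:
$x{\left(S \right)} = \frac{2 S}{3 + S}$
$U{\left(a,n \right)} = 5$
$w{\left(k,L \right)} = 2$
$c = - \frac{53}{6}$ ($c = -9 + \frac{1}{6 \left(5 - 4\right)} = -9 + \frac{1}{6 \cdot 1} = -9 + \frac{1}{6} \cdot 1 = -9 + \frac{1}{6} = - \frac{53}{6} \approx -8.8333$)
$6 \left(w{\left(-2,4 \right)} + c\right) = 6 \left(2 - \frac{53}{6}\right) = 6 \left(- \frac{41}{6}\right) = -41$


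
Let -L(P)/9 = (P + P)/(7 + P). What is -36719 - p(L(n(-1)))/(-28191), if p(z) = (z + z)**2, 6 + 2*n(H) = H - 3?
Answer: -345045743/9397 ≈ -36719.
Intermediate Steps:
n(H) = -9/2 + H/2 (n(H) = -3 + (H - 3)/2 = -3 + (-3 + H)/2 = -3 + (-3/2 + H/2) = -9/2 + H/2)
L(P) = -18*P/(7 + P) (L(P) = -9*(P + P)/(7 + P) = -9*2*P/(7 + P) = -18*P/(7 + P))
p(z) = 4*z**2 (p(z) = (2*z)**2 = 4*z**2)
-36719 - p(L(n(-1)))/(-28191) = -36719 - 4*(-18*(-9/2 + (1/2)*(-1))/(7 + (-9/2 + (1/2)*(-1))))**2/(-28191) = -36719 - 4*(-18*(-9/2 - 1/2)/(7 + (-9/2 - 1/2)))**2*(-1)/28191 = -36719 - 4*(-18*(-5)/(7 - 5))**2*(-1)/28191 = -36719 - 4*(-18*(-5)/2)**2*(-1)/28191 = -36719 - 4*(-18*(-5)*1/2)**2*(-1)/28191 = -36719 - 4*45**2*(-1)/28191 = -36719 - 4*2025*(-1)/28191 = -36719 - 8100*(-1)/28191 = -36719 - 1*(-2700/9397) = -36719 + 2700/9397 = -345045743/9397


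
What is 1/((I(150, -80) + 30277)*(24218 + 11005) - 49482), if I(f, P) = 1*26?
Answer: 1/1067313087 ≈ 9.3693e-10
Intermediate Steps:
I(f, P) = 26
1/((I(150, -80) + 30277)*(24218 + 11005) - 49482) = 1/((26 + 30277)*(24218 + 11005) - 49482) = 1/(30303*35223 - 49482) = 1/(1067362569 - 49482) = 1/1067313087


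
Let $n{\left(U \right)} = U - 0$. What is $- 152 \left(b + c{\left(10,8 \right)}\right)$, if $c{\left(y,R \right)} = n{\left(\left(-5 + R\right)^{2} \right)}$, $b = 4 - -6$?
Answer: $-2888$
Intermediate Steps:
$b = 10$ ($b = 4 + 6 = 10$)
$n{\left(U \right)} = U$ ($n{\left(U \right)} = U + 0 = U$)
$c{\left(y,R \right)} = \left(-5 + R\right)^{2}$
$- 152 \left(b + c{\left(10,8 \right)}\right) = - 152 \left(10 + \left(-5 + 8\right)^{2}\right) = - 152 \left(10 + 3^{2}\right) = - 152 \left(10 + 9\right) = \left(-152\right) 19 = -2888$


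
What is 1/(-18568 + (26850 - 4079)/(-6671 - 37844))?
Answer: -44515/826577291 ≈ -5.3855e-5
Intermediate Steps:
1/(-18568 + (26850 - 4079)/(-6671 - 37844)) = 1/(-18568 + 22771/(-44515)) = 1/(-18568 + 22771*(-1/44515)) = 1/(-18568 - 22771/44515) = 1/(-826577291/44515) = -44515/826577291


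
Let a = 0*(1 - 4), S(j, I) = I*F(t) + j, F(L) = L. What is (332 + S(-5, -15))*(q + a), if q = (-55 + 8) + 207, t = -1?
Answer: 54720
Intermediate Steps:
S(j, I) = j - I (S(j, I) = I*(-1) + j = -I + j = j - I)
q = 160 (q = -47 + 207 = 160)
a = 0 (a = 0*(-3) = 0)
(332 + S(-5, -15))*(q + a) = (332 + (-5 - 1*(-15)))*(160 + 0) = (332 + (-5 + 15))*160 = (332 + 10)*160 = 342*160 = 54720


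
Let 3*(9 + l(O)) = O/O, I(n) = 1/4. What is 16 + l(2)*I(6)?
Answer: 83/6 ≈ 13.833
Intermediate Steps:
I(n) = ¼ (I(n) = 1*(¼) = ¼)
l(O) = -26/3 (l(O) = -9 + (O/O)/3 = -9 + (⅓)*1 = -9 + ⅓ = -26/3)
16 + l(2)*I(6) = 16 - 26/3*¼ = 16 - 13/6 = 83/6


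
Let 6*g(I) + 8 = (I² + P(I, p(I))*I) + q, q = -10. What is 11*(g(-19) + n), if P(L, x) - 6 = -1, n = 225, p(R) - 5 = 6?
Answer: 8789/3 ≈ 2929.7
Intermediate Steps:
p(R) = 11 (p(R) = 5 + 6 = 11)
P(L, x) = 5 (P(L, x) = 6 - 1 = 5)
g(I) = -3 + I²/6 + 5*I/6 (g(I) = -4/3 + ((I² + 5*I) - 10)/6 = -4/3 + (-10 + I² + 5*I)/6 = -4/3 + (-5/3 + I²/6 + 5*I/6) = -3 + I²/6 + 5*I/6)
11*(g(-19) + n) = 11*((-3 + (⅙)*(-19)² + (⅚)*(-19)) + 225) = 11*((-3 + (⅙)*361 - 95/6) + 225) = 11*((-3 + 361/6 - 95/6) + 225) = 11*(124/3 + 225) = 11*(799/3) = 8789/3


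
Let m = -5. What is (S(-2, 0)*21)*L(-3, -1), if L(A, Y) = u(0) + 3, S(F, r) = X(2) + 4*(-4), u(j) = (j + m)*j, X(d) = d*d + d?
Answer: -630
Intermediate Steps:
X(d) = d + d**2 (X(d) = d**2 + d = d + d**2)
u(j) = j*(-5 + j) (u(j) = (j - 5)*j = (-5 + j)*j = j*(-5 + j))
S(F, r) = -10 (S(F, r) = 2*(1 + 2) + 4*(-4) = 2*3 - 16 = 6 - 16 = -10)
L(A, Y) = 3 (L(A, Y) = 0*(-5 + 0) + 3 = 0*(-5) + 3 = 0 + 3 = 3)
(S(-2, 0)*21)*L(-3, -1) = -10*21*3 = -210*3 = -630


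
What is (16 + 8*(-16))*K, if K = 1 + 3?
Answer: -448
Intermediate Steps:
K = 4
(16 + 8*(-16))*K = (16 + 8*(-16))*4 = (16 - 128)*4 = -112*4 = -448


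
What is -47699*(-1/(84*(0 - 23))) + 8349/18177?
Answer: -283631485/11705988 ≈ -24.230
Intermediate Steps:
-47699*(-1/(84*(0 - 23))) + 8349/18177 = -47699/((-23*(-84))) + 8349*(1/18177) = -47699/1932 + 2783/6059 = -283631485/11705988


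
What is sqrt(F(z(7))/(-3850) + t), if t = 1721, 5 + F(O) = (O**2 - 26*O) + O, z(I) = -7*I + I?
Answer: sqrt(1019948314)/770 ≈ 41.476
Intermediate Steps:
z(I) = -6*I
F(O) = -5 + O**2 - 25*O (F(O) = -5 + ((O**2 - 26*O) + O) = -5 + (O**2 - 25*O) = -5 + O**2 - 25*O)
sqrt(F(z(7))/(-3850) + t) = sqrt((-5 + (-6*7)**2 - (-150)*7)/(-3850) + 1721) = sqrt((-5 + (-42)**2 - 25*(-42))*(-1/3850) + 1721) = sqrt((-5 + 1764 + 1050)*(-1/3850) + 1721) = sqrt(2809*(-1/3850) + 1721) = sqrt(-2809/3850 + 1721) = sqrt(6623041/3850) = sqrt(1019948314)/770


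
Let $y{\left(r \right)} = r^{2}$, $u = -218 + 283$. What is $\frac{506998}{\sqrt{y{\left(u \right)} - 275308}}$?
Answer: $- \frac{506998 i \sqrt{271083}}{271083} \approx - 973.77 i$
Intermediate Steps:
$u = 65$
$\frac{506998}{\sqrt{y{\left(u \right)} - 275308}} = \frac{506998}{\sqrt{65^{2} - 275308}} = \frac{506998}{\sqrt{4225 - 275308}} = \frac{506998}{\sqrt{-271083}} = \frac{506998}{i \sqrt{271083}} = 506998 \left(- \frac{i \sqrt{271083}}{271083}\right) = - \frac{506998 i \sqrt{271083}}{271083}$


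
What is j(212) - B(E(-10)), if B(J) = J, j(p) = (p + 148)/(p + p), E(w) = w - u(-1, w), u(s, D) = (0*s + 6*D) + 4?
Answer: -2393/53 ≈ -45.151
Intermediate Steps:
u(s, D) = 4 + 6*D (u(s, D) = (0 + 6*D) + 4 = 6*D + 4 = 4 + 6*D)
E(w) = -4 - 5*w (E(w) = w - (4 + 6*w) = w + (-4 - 6*w) = -4 - 5*w)
j(p) = (148 + p)/(2*p) (j(p) = (148 + p)/((2*p)) = (148 + p)*(1/(2*p)) = (148 + p)/(2*p))
j(212) - B(E(-10)) = (½)*(148 + 212)/212 - (-4 - 5*(-10)) = (½)*(1/212)*360 - (-4 + 50) = 45/53 - 1*46 = 45/53 - 46 = -2393/53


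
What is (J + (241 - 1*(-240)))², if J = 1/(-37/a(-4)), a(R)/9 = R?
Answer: 318015889/1369 ≈ 2.3230e+5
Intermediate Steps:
a(R) = 9*R
J = 36/37 (J = 1/(-37/(9*(-4))) = 1/(-37/(-36)) = 1/(-37*(-1/36)) = 1/(37/36) = 36/37 ≈ 0.97297)
(J + (241 - 1*(-240)))² = (36/37 + (241 - 1*(-240)))² = (36/37 + (241 + 240))² = (36/37 + 481)² = (17833/37)² = 318015889/1369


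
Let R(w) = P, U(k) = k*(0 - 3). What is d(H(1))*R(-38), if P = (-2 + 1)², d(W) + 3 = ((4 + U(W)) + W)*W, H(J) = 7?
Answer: -73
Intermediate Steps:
U(k) = -3*k (U(k) = k*(-3) = -3*k)
d(W) = -3 + W*(4 - 2*W) (d(W) = -3 + ((4 - 3*W) + W)*W = -3 + (4 - 2*W)*W = -3 + W*(4 - 2*W))
P = 1 (P = (-1)² = 1)
R(w) = 1
d(H(1))*R(-38) = (-3 - 2*7² + 4*7)*1 = (-3 - 2*49 + 28)*1 = (-3 - 98 + 28)*1 = -73*1 = -73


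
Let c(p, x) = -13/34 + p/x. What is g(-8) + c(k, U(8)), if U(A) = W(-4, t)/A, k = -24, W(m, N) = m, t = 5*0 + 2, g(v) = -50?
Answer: -81/34 ≈ -2.3824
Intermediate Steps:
t = 2 (t = 0 + 2 = 2)
U(A) = -4/A
c(p, x) = -13/34 + p/x (c(p, x) = -13*1/34 + p/x = -13/34 + p/x)
g(-8) + c(k, U(8)) = -50 + (-13/34 - 24/((-4/8))) = -50 + (-13/34 - 24/((-4*1/8))) = -50 + (-13/34 - 24/(-1/2)) = -50 + (-13/34 - 24*(-2)) = -50 + (-13/34 + 48) = -50 + 1619/34 = -81/34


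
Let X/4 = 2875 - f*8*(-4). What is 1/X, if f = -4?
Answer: 1/10988 ≈ 9.1008e-5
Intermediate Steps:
X = 10988 (X = 4*(2875 - (-4*8)*(-4)) = 4*(2875 - (-32)*(-4)) = 4*(2875 - 1*128) = 4*(2875 - 128) = 4*2747 = 10988)
1/X = 1/10988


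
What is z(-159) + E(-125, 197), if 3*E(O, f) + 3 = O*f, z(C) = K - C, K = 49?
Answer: -24004/3 ≈ -8001.3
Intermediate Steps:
z(C) = 49 - C
E(O, f) = -1 + O*f/3 (E(O, f) = -1 + (O*f)/3 = -1 + O*f/3)
z(-159) + E(-125, 197) = (49 - 1*(-159)) + (-1 + (1/3)*(-125)*197) = (49 + 159) + (-1 - 24625/3) = 208 - 24628/3 = -24004/3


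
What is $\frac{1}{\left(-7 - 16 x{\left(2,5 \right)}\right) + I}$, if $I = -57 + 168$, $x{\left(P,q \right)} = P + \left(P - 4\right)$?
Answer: $\frac{1}{104} \approx 0.0096154$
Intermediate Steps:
$x{\left(P,q \right)} = -4 + 2 P$ ($x{\left(P,q \right)} = P + \left(P - 4\right) = P + \left(-4 + P\right) = -4 + 2 P$)
$I = 111$
$\frac{1}{\left(-7 - 16 x{\left(2,5 \right)}\right) + I} = \frac{1}{\left(-7 - 16 \left(-4 + 2 \cdot 2\right)\right) + 111} = \frac{1}{\left(-7 - 16 \left(-4 + 4\right)\right) + 111} = \frac{1}{\left(-7 - 0\right) + 111} = \frac{1}{\left(-7 + 0\right) + 111} = \frac{1}{-7 + 111} = \frac{1}{104}$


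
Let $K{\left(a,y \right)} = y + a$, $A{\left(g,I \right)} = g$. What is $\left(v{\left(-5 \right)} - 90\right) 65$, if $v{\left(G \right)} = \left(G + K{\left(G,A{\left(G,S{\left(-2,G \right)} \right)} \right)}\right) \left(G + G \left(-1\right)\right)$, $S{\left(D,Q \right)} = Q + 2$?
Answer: $-5850$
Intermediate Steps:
$S{\left(D,Q \right)} = 2 + Q$
$K{\left(a,y \right)} = a + y$
$v{\left(G \right)} = 0$ ($v{\left(G \right)} = \left(G + \left(G + G\right)\right) \left(G + G \left(-1\right)\right) = \left(G + 2 G\right) \left(G - G\right) = 3 G 0 = 0$)
$\left(v{\left(-5 \right)} - 90\right) 65 = \left(0 - 90\right) 65 = \left(-90\right) 65 = -5850$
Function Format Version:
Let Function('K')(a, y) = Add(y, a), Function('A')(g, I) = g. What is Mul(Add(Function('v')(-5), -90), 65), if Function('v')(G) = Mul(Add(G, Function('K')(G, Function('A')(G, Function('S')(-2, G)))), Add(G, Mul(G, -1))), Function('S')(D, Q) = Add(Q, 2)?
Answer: -5850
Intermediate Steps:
Function('S')(D, Q) = Add(2, Q)
Function('K')(a, y) = Add(a, y)
Function('v')(G) = 0 (Function('v')(G) = Mul(Add(G, Add(G, G)), Add(G, Mul(G, -1))) = Mul(Add(G, Mul(2, G)), Add(G, Mul(-1, G))) = Mul(Mul(3, G), 0) = 0)
Mul(Add(Function('v')(-5), -90), 65) = Mul(Add(0, -90), 65) = Mul(-90, 65) = -5850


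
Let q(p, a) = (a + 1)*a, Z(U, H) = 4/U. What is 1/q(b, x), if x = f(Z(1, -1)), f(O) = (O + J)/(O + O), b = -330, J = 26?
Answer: 16/285 ≈ 0.056140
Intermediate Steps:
f(O) = (26 + O)/(2*O) (f(O) = (O + 26)/(O + O) = (26 + O)/((2*O)) = (26 + O)*(1/(2*O)) = (26 + O)/(2*O))
x = 15/4 (x = (26 + 4/1)/(2*((4/1))) = (26 + 4*1)/(2*((4*1))) = (½)*(26 + 4)/4 = (½)*(¼)*30 = 15/4 ≈ 3.7500)
q(p, a) = a*(1 + a) (q(p, a) = (1 + a)*a = a*(1 + a))
1/q(b, x) = 1/(15*(1 + 15/4)/4) = 1/((15/4)*(19/4)) = 1/(285/16) = 16/285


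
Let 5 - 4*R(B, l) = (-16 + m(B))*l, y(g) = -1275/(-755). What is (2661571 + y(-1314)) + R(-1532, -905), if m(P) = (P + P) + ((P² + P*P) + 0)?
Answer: 642651822699/604 ≈ 1.0640e+9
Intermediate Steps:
m(P) = 2*P + 2*P² (m(P) = 2*P + ((P² + P²) + 0) = 2*P + (2*P² + 0) = 2*P + 2*P²)
y(g) = 255/151 (y(g) = -1275*(-1/755) = 255/151)
R(B, l) = 5/4 - l*(-16 + 2*B*(1 + B))/4 (R(B, l) = 5/4 - (-16 + 2*B*(1 + B))*l/4 = 5/4 - l*(-16 + 2*B*(1 + B))/4)
(2661571 + y(-1314)) + R(-1532, -905) = (2661571 + 255/151) + (5/4 + 4*(-905) - ½*(-1532)*(-905)*(1 - 1532)) = 401897476/151 + (5/4 - 3620 - ½*(-1532)*(-905)*(-1531)) = 401897476/151 + (5/4 - 3620 + 1061335130) = 401897476/151 + 4245326045/4 = 642651822699/604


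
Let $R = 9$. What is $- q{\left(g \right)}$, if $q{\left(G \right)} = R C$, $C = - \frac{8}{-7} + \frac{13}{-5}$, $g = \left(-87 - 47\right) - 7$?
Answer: $\frac{459}{35} \approx 13.114$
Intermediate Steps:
$g = -141$ ($g = -134 - 7 = -141$)
$C = - \frac{51}{35}$ ($C = \left(-8\right) \left(- \frac{1}{7}\right) + 13 \left(- \frac{1}{5}\right) = \frac{8}{7} - \frac{13}{5} = - \frac{51}{35} \approx -1.4571$)
$q{\left(G \right)} = - \frac{459}{35}$ ($q{\left(G \right)} = 9 \left(- \frac{51}{35}\right) = - \frac{459}{35}$)
$- q{\left(g \right)} = \left(-1\right) \left(- \frac{459}{35}\right) = \frac{459}{35}$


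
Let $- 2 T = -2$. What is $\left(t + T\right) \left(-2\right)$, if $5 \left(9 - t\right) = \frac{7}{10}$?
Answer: $- \frac{493}{25} \approx -19.72$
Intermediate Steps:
$t = \frac{443}{50}$ ($t = 9 - \frac{7 \cdot \frac{1}{10}}{5} = 9 - \frac{7}{50} = \frac{443}{50} \approx 8.86$)
$T = 1$ ($T = \left(- \frac{1}{2}\right) \left(-2\right) = 1$)
$\left(t + T\right) \left(-2\right) = \left(\frac{443}{50} + 1\right) \left(-2\right) = \frac{493}{50} \left(-2\right) = - \frac{493}{25}$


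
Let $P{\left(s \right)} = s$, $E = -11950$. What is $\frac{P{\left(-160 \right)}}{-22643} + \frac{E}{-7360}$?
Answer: $\frac{27176145}{16665248} \approx 1.6307$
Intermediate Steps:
$\frac{P{\left(-160 \right)}}{-22643} + \frac{E}{-7360} = - \frac{160}{-22643} - \frac{11950}{-7360} = \left(-160\right) \left(- \frac{1}{22643}\right) - - \frac{1195}{736} = \frac{160}{22643} + \frac{1195}{736} = \frac{27176145}{16665248}$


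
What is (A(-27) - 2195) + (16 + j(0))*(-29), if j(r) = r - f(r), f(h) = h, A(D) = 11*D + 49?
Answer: -2907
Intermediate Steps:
A(D) = 49 + 11*D
j(r) = 0 (j(r) = r - r = 0)
(A(-27) - 2195) + (16 + j(0))*(-29) = ((49 + 11*(-27)) - 2195) + (16 + 0)*(-29) = ((49 - 297) - 2195) + 16*(-29) = (-248 - 2195) - 464 = -2443 - 464 = -2907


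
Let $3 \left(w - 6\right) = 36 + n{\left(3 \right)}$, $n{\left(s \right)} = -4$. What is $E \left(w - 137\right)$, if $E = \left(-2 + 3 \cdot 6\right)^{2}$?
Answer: $- \frac{92416}{3} \approx -30805.0$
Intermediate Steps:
$E = 256$ ($E = \left(-2 + 18\right)^{2} = 16^{2} = 256$)
$w = \frac{50}{3}$ ($w = 6 + \frac{36 - 4}{3} = 6 + \frac{1}{3} \cdot 32 = 6 + \frac{32}{3} = \frac{50}{3} \approx 16.667$)
$E \left(w - 137\right) = 256 \left(\frac{50}{3} - 137\right) = 256 \left(- \frac{361}{3}\right) = - \frac{92416}{3}$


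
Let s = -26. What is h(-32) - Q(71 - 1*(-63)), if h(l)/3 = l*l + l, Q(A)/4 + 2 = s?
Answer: 3088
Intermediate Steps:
Q(A) = -112 (Q(A) = -8 + 4*(-26) = -8 - 104 = -112)
h(l) = 3*l + 3*l² (h(l) = 3*(l*l + l) = 3*(l² + l) = 3*(l + l²) = 3*l + 3*l²)
h(-32) - Q(71 - 1*(-63)) = 3*(-32)*(1 - 32) - 1*(-112) = 3*(-32)*(-31) + 112 = 2976 + 112 = 3088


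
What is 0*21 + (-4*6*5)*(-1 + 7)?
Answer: -720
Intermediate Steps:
0*21 + (-4*6*5)*(-1 + 7) = 0 - 24*5*6 = 0 - 120*6 = 0 - 720 = -720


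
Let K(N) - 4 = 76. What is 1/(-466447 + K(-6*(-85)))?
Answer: -1/466367 ≈ -2.1442e-6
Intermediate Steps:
K(N) = 80 (K(N) = 4 + 76 = 80)
1/(-466447 + K(-6*(-85))) = 1/(-466447 + 80) = 1/(-466367) = -1/466367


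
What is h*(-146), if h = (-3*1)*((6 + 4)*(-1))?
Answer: -4380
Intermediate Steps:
h = 30 (h = -30*(-1) = -3*(-10) = 30)
h*(-146) = 30*(-146) = -4380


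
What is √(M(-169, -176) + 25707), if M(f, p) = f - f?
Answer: √25707 ≈ 160.33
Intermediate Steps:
M(f, p) = 0
√(M(-169, -176) + 25707) = √(0 + 25707) = √25707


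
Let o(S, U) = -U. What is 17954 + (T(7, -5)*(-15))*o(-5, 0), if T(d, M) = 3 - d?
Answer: 17954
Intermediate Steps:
17954 + (T(7, -5)*(-15))*o(-5, 0) = 17954 + ((3 - 1*7)*(-15))*(-1*0) = 17954 + ((3 - 7)*(-15))*0 = 17954 - 4*(-15)*0 = 17954 + 60*0 = 17954 + 0 = 17954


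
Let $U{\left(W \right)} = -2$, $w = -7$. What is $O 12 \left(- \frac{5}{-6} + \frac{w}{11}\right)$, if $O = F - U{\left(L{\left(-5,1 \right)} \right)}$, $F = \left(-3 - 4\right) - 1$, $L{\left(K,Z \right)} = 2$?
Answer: $- \frac{156}{11} \approx -14.182$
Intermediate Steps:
$F = -8$ ($F = -7 - 1 = -8$)
$O = -6$ ($O = -8 - -2 = -8 + 2 = -6$)
$O 12 \left(- \frac{5}{-6} + \frac{w}{11}\right) = \left(-6\right) 12 \left(- \frac{5}{-6} - \frac{7}{11}\right) = - 72 \left(\left(-5\right) \left(- \frac{1}{6}\right) - \frac{7}{11}\right) = - 72 \left(\frac{5}{6} - \frac{7}{11}\right) = \left(-72\right) \frac{13}{66} = - \frac{156}{11}$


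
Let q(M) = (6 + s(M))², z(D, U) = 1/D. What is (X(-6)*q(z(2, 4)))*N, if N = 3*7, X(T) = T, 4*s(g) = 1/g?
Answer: -10647/2 ≈ -5323.5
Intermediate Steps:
s(g) = 1/(4*g) (s(g) = (1/g)/4 = 1/(4*g))
q(M) = (6 + 1/(4*M))²
N = 21
(X(-6)*q(z(2, 4)))*N = -3*(1 + 24/2)²/(8*(1/2)²)*21 = -3*(1 + 24*(½))²/(8*2⁻²)*21 = -3*4*(1 + 12)²/8*21 = -3*4*13²/8*21 = -3*4*169/8*21 = -6*169/4*21 = -507/2*21 = -10647/2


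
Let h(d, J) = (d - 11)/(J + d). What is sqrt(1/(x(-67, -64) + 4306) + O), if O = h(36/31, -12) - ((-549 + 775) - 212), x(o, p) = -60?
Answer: I*sqrt(416356579947)/178332 ≈ 3.6183*I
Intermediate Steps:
h(d, J) = (-11 + d)/(J + d)
O = -4399/336 (O = (-11 + 36/31)/(-12 + 36/31) - ((-549 + 775) - 212) = (-11 + 36*(1/31))/(-12 + 36*(1/31)) - (226 - 212) = (-11 + 36/31)/(-12 + 36/31) - 1*14 = -305/31/(-336/31) - 14 = -31/336*(-305/31) - 14 = 305/336 - 14 = -4399/336 ≈ -13.092)
sqrt(1/(x(-67, -64) + 4306) + O) = sqrt(1/(-60 + 4306) - 4399/336) = sqrt(1/4246 - 4399/336) = sqrt(-9338909/713328) = I*sqrt(416356579947)/178332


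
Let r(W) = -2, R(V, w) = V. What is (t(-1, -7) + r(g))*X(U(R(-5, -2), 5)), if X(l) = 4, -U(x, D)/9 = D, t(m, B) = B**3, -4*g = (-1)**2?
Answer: -1380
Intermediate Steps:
g = -1/4 (g = -1/4*(-1)**2 = -1/4*1 = -1/4 ≈ -0.25000)
U(x, D) = -9*D
(t(-1, -7) + r(g))*X(U(R(-5, -2), 5)) = ((-7)**3 - 2)*4 = (-343 - 2)*4 = -345*4 = -1380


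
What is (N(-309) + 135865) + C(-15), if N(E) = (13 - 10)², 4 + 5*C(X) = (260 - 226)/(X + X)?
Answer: 10190473/75 ≈ 1.3587e+5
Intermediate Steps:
C(X) = -⅘ + 17/(5*X) (C(X) = -⅘ + ((260 - 226)/(X + X))/5 = -⅘ + (34/((2*X)))/5 = -⅘ + (34*(1/(2*X)))/5 = -⅘ + (17/X)/5 = -⅘ + 17/(5*X))
N(E) = 9 (N(E) = 3² = 9)
(N(-309) + 135865) + C(-15) = (9 + 135865) + (⅕)*(17 - 4*(-15))/(-15) = 135874 + (⅕)*(-1/15)*(17 + 60) = 135874 + (⅕)*(-1/15)*77 = 135874 - 77/75 = 10190473/75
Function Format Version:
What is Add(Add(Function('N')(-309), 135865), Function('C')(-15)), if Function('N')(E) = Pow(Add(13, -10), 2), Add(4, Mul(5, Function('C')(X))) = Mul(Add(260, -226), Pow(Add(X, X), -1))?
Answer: Rational(10190473, 75) ≈ 1.3587e+5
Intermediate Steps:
Function('C')(X) = Add(Rational(-4, 5), Mul(Rational(17, 5), Pow(X, -1))) (Function('C')(X) = Add(Rational(-4, 5), Mul(Rational(1, 5), Mul(Add(260, -226), Pow(Add(X, X), -1)))) = Add(Rational(-4, 5), Mul(Rational(1, 5), Mul(34, Pow(Mul(2, X), -1)))) = Add(Rational(-4, 5), Mul(Rational(1, 5), Mul(34, Mul(Rational(1, 2), Pow(X, -1))))) = Add(Rational(-4, 5), Mul(Rational(1, 5), Mul(17, Pow(X, -1)))) = Add(Rational(-4, 5), Mul(Rational(17, 5), Pow(X, -1))))
Function('N')(E) = 9 (Function('N')(E) = Pow(3, 2) = 9)
Add(Add(Function('N')(-309), 135865), Function('C')(-15)) = Add(Add(9, 135865), Mul(Rational(1, 5), Pow(-15, -1), Add(17, Mul(-4, -15)))) = Add(135874, Mul(Rational(1, 5), Rational(-1, 15), Add(17, 60))) = Add(135874, Mul(Rational(1, 5), Rational(-1, 15), 77)) = Add(135874, Rational(-77, 75)) = Rational(10190473, 75)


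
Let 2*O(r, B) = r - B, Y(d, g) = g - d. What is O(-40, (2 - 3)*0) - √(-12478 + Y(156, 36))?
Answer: -20 - I*√12598 ≈ -20.0 - 112.24*I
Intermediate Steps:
O(r, B) = r/2 - B/2 (O(r, B) = (r - B)/2 = r/2 - B/2)
O(-40, (2 - 3)*0) - √(-12478 + Y(156, 36)) = ((½)*(-40) - (2 - 3)*0/2) - √(-12478 + (36 - 1*156)) = (-20 - (-1)*0/2) - √(-12478 + (36 - 156)) = (-20 - ½*0) - √(-12478 - 120) = (-20 + 0) - √(-12598) = -20 - I*√12598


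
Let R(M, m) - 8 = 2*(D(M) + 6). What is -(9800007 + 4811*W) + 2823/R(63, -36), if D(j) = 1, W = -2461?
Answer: 44879831/22 ≈ 2.0400e+6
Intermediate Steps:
R(M, m) = 22 (R(M, m) = 8 + 2*(1 + 6) = 8 + 2*7 = 8 + 14 = 22)
-(9800007 + 4811*W) + 2823/R(63, -36) = -4811/(1/(-2461 - 1*(-2037))) + 2823/22 = -4811/(1/(-2461 + 2037)) + 2823*(1/22) = -4811/(1/(-424)) + 2823/22 = -4811/(-1/424) + 2823/22 = -4811*(-424) + 2823/22 = 2039864 + 2823/22 = 44879831/22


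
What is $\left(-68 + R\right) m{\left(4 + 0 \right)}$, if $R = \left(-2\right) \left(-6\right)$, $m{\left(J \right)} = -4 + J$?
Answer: $0$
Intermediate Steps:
$R = 12$
$\left(-68 + R\right) m{\left(4 + 0 \right)} = \left(-68 + 12\right) \left(-4 + \left(4 + 0\right)\right) = - 56 \left(-4 + 4\right) = \left(-56\right) 0 = 0$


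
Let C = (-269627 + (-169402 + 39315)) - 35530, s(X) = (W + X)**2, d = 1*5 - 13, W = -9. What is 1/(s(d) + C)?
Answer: -1/434955 ≈ -2.2991e-6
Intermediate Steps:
d = -8 (d = 5 - 13 = -8)
s(X) = (-9 + X)**2
C = -435244 (C = (-269627 - 130087) - 35530 = -399714 - 35530 = -435244)
1/(s(d) + C) = 1/((-9 - 8)**2 - 435244) = 1/((-17)**2 - 435244) = 1/(289 - 435244) = 1/(-434955) = -1/434955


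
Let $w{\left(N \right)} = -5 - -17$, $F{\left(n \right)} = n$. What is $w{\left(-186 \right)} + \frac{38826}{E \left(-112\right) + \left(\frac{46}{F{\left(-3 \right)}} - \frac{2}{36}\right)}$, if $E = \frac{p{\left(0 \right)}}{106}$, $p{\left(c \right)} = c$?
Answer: $- \frac{695544}{277} \approx -2511.0$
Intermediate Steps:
$E = 0$ ($E = \frac{0}{106} = 0 \cdot \frac{1}{106} = 0$)
$w{\left(N \right)} = 12$ ($w{\left(N \right)} = -5 + 17 = 12$)
$w{\left(-186 \right)} + \frac{38826}{E \left(-112\right) + \left(\frac{46}{F{\left(-3 \right)}} - \frac{2}{36}\right)} = 12 + \frac{38826}{0 \left(-112\right) + \left(\frac{46}{-3} - \frac{2}{36}\right)} = 12 + \frac{38826}{0 + \left(46 \left(- \frac{1}{3}\right) - \frac{1}{18}\right)} = 12 + \frac{38826}{0 - \frac{277}{18}} = 12 + \frac{38826}{- \frac{277}{18}} = 12 + 38826 \left(- \frac{18}{277}\right) = 12 - \frac{698868}{277} = - \frac{695544}{277}$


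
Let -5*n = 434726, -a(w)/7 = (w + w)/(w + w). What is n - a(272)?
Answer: -434691/5 ≈ -86938.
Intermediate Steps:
a(w) = -7 (a(w) = -7*(w + w)/(w + w) = -7*2*w/(2*w) = -7*2*w*1/(2*w) = -7*1 = -7)
n = -434726/5 (n = -⅕*434726 = -434726/5 ≈ -86945.)
n - a(272) = -434726/5 - 1*(-7) = -434726/5 + 7 = -434691/5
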